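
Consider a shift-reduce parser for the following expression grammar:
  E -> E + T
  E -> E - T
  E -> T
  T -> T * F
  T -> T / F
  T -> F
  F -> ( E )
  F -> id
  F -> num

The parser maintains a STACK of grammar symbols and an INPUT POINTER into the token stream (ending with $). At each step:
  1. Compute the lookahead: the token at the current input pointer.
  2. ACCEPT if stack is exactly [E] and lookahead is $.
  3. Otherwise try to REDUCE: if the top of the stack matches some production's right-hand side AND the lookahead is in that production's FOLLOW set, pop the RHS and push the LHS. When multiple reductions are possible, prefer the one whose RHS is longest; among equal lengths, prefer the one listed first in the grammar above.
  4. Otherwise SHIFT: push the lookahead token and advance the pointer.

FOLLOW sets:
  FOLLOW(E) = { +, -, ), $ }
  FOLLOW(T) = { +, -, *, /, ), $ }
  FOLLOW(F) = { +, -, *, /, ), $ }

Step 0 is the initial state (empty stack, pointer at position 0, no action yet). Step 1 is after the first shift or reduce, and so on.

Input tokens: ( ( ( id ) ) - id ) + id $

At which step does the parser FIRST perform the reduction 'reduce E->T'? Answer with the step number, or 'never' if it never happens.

Step 1: shift (. Stack=[(] ptr=1 lookahead=( remaining=[( ( id ) ) - id ) + id $]
Step 2: shift (. Stack=[( (] ptr=2 lookahead=( remaining=[( id ) ) - id ) + id $]
Step 3: shift (. Stack=[( ( (] ptr=3 lookahead=id remaining=[id ) ) - id ) + id $]
Step 4: shift id. Stack=[( ( ( id] ptr=4 lookahead=) remaining=[) ) - id ) + id $]
Step 5: reduce F->id. Stack=[( ( ( F] ptr=4 lookahead=) remaining=[) ) - id ) + id $]
Step 6: reduce T->F. Stack=[( ( ( T] ptr=4 lookahead=) remaining=[) ) - id ) + id $]
Step 7: reduce E->T. Stack=[( ( ( E] ptr=4 lookahead=) remaining=[) ) - id ) + id $]

Answer: 7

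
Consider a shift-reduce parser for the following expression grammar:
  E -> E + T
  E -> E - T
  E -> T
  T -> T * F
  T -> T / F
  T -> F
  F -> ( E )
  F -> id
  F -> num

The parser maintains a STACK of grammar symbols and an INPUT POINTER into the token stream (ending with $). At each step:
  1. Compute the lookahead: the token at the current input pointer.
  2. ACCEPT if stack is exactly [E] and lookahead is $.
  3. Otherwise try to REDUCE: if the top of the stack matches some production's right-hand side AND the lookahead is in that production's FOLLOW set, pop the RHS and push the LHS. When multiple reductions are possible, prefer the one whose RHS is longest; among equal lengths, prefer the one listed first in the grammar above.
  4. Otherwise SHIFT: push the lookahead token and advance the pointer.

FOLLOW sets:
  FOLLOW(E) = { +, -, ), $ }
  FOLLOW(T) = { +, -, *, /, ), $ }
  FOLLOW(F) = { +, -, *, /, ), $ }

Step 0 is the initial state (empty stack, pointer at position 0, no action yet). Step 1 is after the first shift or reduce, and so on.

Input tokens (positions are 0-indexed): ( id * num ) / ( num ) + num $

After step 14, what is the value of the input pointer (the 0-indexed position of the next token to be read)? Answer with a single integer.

Step 1: shift (. Stack=[(] ptr=1 lookahead=id remaining=[id * num ) / ( num ) + num $]
Step 2: shift id. Stack=[( id] ptr=2 lookahead=* remaining=[* num ) / ( num ) + num $]
Step 3: reduce F->id. Stack=[( F] ptr=2 lookahead=* remaining=[* num ) / ( num ) + num $]
Step 4: reduce T->F. Stack=[( T] ptr=2 lookahead=* remaining=[* num ) / ( num ) + num $]
Step 5: shift *. Stack=[( T *] ptr=3 lookahead=num remaining=[num ) / ( num ) + num $]
Step 6: shift num. Stack=[( T * num] ptr=4 lookahead=) remaining=[) / ( num ) + num $]
Step 7: reduce F->num. Stack=[( T * F] ptr=4 lookahead=) remaining=[) / ( num ) + num $]
Step 8: reduce T->T * F. Stack=[( T] ptr=4 lookahead=) remaining=[) / ( num ) + num $]
Step 9: reduce E->T. Stack=[( E] ptr=4 lookahead=) remaining=[) / ( num ) + num $]
Step 10: shift ). Stack=[( E )] ptr=5 lookahead=/ remaining=[/ ( num ) + num $]
Step 11: reduce F->( E ). Stack=[F] ptr=5 lookahead=/ remaining=[/ ( num ) + num $]
Step 12: reduce T->F. Stack=[T] ptr=5 lookahead=/ remaining=[/ ( num ) + num $]
Step 13: shift /. Stack=[T /] ptr=6 lookahead=( remaining=[( num ) + num $]
Step 14: shift (. Stack=[T / (] ptr=7 lookahead=num remaining=[num ) + num $]

Answer: 7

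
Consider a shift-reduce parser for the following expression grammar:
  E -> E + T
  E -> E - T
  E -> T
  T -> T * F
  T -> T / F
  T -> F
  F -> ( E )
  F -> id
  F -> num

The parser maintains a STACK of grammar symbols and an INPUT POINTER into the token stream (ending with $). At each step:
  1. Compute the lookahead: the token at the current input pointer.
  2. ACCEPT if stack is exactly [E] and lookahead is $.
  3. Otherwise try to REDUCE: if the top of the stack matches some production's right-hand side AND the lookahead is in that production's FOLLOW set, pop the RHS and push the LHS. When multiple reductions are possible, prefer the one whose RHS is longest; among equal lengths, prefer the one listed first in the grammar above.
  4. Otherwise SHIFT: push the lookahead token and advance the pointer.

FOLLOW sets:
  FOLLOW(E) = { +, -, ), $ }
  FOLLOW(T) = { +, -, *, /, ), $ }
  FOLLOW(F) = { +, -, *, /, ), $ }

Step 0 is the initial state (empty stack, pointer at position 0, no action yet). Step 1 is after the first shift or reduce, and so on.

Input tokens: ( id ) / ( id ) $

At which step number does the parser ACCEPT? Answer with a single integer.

Answer: 19

Derivation:
Step 1: shift (. Stack=[(] ptr=1 lookahead=id remaining=[id ) / ( id ) $]
Step 2: shift id. Stack=[( id] ptr=2 lookahead=) remaining=[) / ( id ) $]
Step 3: reduce F->id. Stack=[( F] ptr=2 lookahead=) remaining=[) / ( id ) $]
Step 4: reduce T->F. Stack=[( T] ptr=2 lookahead=) remaining=[) / ( id ) $]
Step 5: reduce E->T. Stack=[( E] ptr=2 lookahead=) remaining=[) / ( id ) $]
Step 6: shift ). Stack=[( E )] ptr=3 lookahead=/ remaining=[/ ( id ) $]
Step 7: reduce F->( E ). Stack=[F] ptr=3 lookahead=/ remaining=[/ ( id ) $]
Step 8: reduce T->F. Stack=[T] ptr=3 lookahead=/ remaining=[/ ( id ) $]
Step 9: shift /. Stack=[T /] ptr=4 lookahead=( remaining=[( id ) $]
Step 10: shift (. Stack=[T / (] ptr=5 lookahead=id remaining=[id ) $]
Step 11: shift id. Stack=[T / ( id] ptr=6 lookahead=) remaining=[) $]
Step 12: reduce F->id. Stack=[T / ( F] ptr=6 lookahead=) remaining=[) $]
Step 13: reduce T->F. Stack=[T / ( T] ptr=6 lookahead=) remaining=[) $]
Step 14: reduce E->T. Stack=[T / ( E] ptr=6 lookahead=) remaining=[) $]
Step 15: shift ). Stack=[T / ( E )] ptr=7 lookahead=$ remaining=[$]
Step 16: reduce F->( E ). Stack=[T / F] ptr=7 lookahead=$ remaining=[$]
Step 17: reduce T->T / F. Stack=[T] ptr=7 lookahead=$ remaining=[$]
Step 18: reduce E->T. Stack=[E] ptr=7 lookahead=$ remaining=[$]
Step 19: accept. Stack=[E] ptr=7 lookahead=$ remaining=[$]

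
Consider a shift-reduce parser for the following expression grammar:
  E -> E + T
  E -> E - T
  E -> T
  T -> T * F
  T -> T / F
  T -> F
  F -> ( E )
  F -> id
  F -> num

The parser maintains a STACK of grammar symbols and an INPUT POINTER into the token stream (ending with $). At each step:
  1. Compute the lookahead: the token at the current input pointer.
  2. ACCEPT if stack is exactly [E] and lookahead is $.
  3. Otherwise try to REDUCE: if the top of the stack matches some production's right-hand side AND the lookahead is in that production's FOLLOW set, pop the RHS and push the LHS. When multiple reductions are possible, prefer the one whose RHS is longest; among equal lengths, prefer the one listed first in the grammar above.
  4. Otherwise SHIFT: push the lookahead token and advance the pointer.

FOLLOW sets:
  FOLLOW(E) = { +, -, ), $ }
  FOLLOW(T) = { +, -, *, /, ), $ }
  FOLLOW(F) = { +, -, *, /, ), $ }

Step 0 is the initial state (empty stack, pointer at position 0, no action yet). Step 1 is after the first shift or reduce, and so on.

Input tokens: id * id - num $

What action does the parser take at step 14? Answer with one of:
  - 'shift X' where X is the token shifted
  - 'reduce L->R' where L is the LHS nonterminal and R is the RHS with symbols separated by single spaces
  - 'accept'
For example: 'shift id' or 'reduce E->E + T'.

Step 1: shift id. Stack=[id] ptr=1 lookahead=* remaining=[* id - num $]
Step 2: reduce F->id. Stack=[F] ptr=1 lookahead=* remaining=[* id - num $]
Step 3: reduce T->F. Stack=[T] ptr=1 lookahead=* remaining=[* id - num $]
Step 4: shift *. Stack=[T *] ptr=2 lookahead=id remaining=[id - num $]
Step 5: shift id. Stack=[T * id] ptr=3 lookahead=- remaining=[- num $]
Step 6: reduce F->id. Stack=[T * F] ptr=3 lookahead=- remaining=[- num $]
Step 7: reduce T->T * F. Stack=[T] ptr=3 lookahead=- remaining=[- num $]
Step 8: reduce E->T. Stack=[E] ptr=3 lookahead=- remaining=[- num $]
Step 9: shift -. Stack=[E -] ptr=4 lookahead=num remaining=[num $]
Step 10: shift num. Stack=[E - num] ptr=5 lookahead=$ remaining=[$]
Step 11: reduce F->num. Stack=[E - F] ptr=5 lookahead=$ remaining=[$]
Step 12: reduce T->F. Stack=[E - T] ptr=5 lookahead=$ remaining=[$]
Step 13: reduce E->E - T. Stack=[E] ptr=5 lookahead=$ remaining=[$]
Step 14: accept. Stack=[E] ptr=5 lookahead=$ remaining=[$]

Answer: accept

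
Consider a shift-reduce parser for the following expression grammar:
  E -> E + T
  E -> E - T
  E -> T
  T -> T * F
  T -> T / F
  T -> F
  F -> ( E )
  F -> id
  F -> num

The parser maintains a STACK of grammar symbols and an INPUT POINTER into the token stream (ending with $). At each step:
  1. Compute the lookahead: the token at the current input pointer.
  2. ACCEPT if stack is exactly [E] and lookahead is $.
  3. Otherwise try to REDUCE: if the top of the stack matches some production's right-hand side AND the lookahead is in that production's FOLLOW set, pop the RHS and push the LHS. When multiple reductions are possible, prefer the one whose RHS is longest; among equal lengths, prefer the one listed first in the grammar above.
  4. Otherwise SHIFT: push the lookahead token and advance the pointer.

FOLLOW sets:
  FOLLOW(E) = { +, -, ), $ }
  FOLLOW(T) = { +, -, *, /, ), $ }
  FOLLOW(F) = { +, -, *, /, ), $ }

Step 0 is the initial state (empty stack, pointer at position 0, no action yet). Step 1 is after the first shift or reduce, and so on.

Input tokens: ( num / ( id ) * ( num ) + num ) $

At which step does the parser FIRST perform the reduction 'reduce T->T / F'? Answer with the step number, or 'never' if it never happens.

Answer: 13

Derivation:
Step 1: shift (. Stack=[(] ptr=1 lookahead=num remaining=[num / ( id ) * ( num ) + num ) $]
Step 2: shift num. Stack=[( num] ptr=2 lookahead=/ remaining=[/ ( id ) * ( num ) + num ) $]
Step 3: reduce F->num. Stack=[( F] ptr=2 lookahead=/ remaining=[/ ( id ) * ( num ) + num ) $]
Step 4: reduce T->F. Stack=[( T] ptr=2 lookahead=/ remaining=[/ ( id ) * ( num ) + num ) $]
Step 5: shift /. Stack=[( T /] ptr=3 lookahead=( remaining=[( id ) * ( num ) + num ) $]
Step 6: shift (. Stack=[( T / (] ptr=4 lookahead=id remaining=[id ) * ( num ) + num ) $]
Step 7: shift id. Stack=[( T / ( id] ptr=5 lookahead=) remaining=[) * ( num ) + num ) $]
Step 8: reduce F->id. Stack=[( T / ( F] ptr=5 lookahead=) remaining=[) * ( num ) + num ) $]
Step 9: reduce T->F. Stack=[( T / ( T] ptr=5 lookahead=) remaining=[) * ( num ) + num ) $]
Step 10: reduce E->T. Stack=[( T / ( E] ptr=5 lookahead=) remaining=[) * ( num ) + num ) $]
Step 11: shift ). Stack=[( T / ( E )] ptr=6 lookahead=* remaining=[* ( num ) + num ) $]
Step 12: reduce F->( E ). Stack=[( T / F] ptr=6 lookahead=* remaining=[* ( num ) + num ) $]
Step 13: reduce T->T / F. Stack=[( T] ptr=6 lookahead=* remaining=[* ( num ) + num ) $]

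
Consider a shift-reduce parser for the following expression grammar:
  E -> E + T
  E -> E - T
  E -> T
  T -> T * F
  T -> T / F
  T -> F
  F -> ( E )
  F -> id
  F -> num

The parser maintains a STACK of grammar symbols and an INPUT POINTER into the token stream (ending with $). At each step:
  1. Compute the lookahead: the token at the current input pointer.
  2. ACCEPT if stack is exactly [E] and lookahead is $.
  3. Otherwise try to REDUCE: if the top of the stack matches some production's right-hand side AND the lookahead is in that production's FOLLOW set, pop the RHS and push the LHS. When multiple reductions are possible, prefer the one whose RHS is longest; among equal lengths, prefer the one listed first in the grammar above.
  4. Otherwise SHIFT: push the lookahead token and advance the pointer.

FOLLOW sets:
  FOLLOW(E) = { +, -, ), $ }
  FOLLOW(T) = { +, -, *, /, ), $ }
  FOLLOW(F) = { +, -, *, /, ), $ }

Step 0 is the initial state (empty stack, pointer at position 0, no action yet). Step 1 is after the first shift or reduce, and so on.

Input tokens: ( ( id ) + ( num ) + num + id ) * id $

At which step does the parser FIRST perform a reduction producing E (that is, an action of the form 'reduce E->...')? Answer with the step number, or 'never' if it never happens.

Step 1: shift (. Stack=[(] ptr=1 lookahead=( remaining=[( id ) + ( num ) + num + id ) * id $]
Step 2: shift (. Stack=[( (] ptr=2 lookahead=id remaining=[id ) + ( num ) + num + id ) * id $]
Step 3: shift id. Stack=[( ( id] ptr=3 lookahead=) remaining=[) + ( num ) + num + id ) * id $]
Step 4: reduce F->id. Stack=[( ( F] ptr=3 lookahead=) remaining=[) + ( num ) + num + id ) * id $]
Step 5: reduce T->F. Stack=[( ( T] ptr=3 lookahead=) remaining=[) + ( num ) + num + id ) * id $]
Step 6: reduce E->T. Stack=[( ( E] ptr=3 lookahead=) remaining=[) + ( num ) + num + id ) * id $]

Answer: 6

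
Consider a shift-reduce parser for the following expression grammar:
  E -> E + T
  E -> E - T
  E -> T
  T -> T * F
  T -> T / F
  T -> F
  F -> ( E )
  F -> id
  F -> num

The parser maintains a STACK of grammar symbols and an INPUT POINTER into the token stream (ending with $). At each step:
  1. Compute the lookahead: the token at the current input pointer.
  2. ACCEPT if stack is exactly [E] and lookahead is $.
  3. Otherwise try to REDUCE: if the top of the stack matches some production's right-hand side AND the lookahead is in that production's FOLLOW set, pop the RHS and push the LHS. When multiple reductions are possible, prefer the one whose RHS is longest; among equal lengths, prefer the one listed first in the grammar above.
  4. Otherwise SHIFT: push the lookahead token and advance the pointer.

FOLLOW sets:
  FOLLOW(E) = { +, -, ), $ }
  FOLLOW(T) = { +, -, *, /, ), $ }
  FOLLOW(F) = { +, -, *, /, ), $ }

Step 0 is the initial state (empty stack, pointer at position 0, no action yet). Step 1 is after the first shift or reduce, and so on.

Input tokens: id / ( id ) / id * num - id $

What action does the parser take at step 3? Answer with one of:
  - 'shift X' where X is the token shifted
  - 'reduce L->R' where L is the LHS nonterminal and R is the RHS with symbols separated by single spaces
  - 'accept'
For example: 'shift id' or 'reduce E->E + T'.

Answer: reduce T->F

Derivation:
Step 1: shift id. Stack=[id] ptr=1 lookahead=/ remaining=[/ ( id ) / id * num - id $]
Step 2: reduce F->id. Stack=[F] ptr=1 lookahead=/ remaining=[/ ( id ) / id * num - id $]
Step 3: reduce T->F. Stack=[T] ptr=1 lookahead=/ remaining=[/ ( id ) / id * num - id $]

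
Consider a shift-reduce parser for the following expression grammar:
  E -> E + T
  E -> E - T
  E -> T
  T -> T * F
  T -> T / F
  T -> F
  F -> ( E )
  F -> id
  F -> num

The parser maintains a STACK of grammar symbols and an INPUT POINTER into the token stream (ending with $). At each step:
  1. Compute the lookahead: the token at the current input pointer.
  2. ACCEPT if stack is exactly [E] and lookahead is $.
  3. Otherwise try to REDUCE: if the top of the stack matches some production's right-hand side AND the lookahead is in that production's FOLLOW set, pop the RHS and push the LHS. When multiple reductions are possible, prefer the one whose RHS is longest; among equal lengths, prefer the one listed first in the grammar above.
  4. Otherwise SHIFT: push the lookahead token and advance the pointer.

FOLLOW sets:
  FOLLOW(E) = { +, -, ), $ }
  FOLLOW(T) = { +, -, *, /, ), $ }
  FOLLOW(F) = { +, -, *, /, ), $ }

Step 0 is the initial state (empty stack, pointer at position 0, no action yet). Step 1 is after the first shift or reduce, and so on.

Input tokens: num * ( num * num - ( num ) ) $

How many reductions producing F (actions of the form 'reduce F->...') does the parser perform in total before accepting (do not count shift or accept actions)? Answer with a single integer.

Step 1: shift num. Stack=[num] ptr=1 lookahead=* remaining=[* ( num * num - ( num ) ) $]
Step 2: reduce F->num. Stack=[F] ptr=1 lookahead=* remaining=[* ( num * num - ( num ) ) $]
Step 3: reduce T->F. Stack=[T] ptr=1 lookahead=* remaining=[* ( num * num - ( num ) ) $]
Step 4: shift *. Stack=[T *] ptr=2 lookahead=( remaining=[( num * num - ( num ) ) $]
Step 5: shift (. Stack=[T * (] ptr=3 lookahead=num remaining=[num * num - ( num ) ) $]
Step 6: shift num. Stack=[T * ( num] ptr=4 lookahead=* remaining=[* num - ( num ) ) $]
Step 7: reduce F->num. Stack=[T * ( F] ptr=4 lookahead=* remaining=[* num - ( num ) ) $]
Step 8: reduce T->F. Stack=[T * ( T] ptr=4 lookahead=* remaining=[* num - ( num ) ) $]
Step 9: shift *. Stack=[T * ( T *] ptr=5 lookahead=num remaining=[num - ( num ) ) $]
Step 10: shift num. Stack=[T * ( T * num] ptr=6 lookahead=- remaining=[- ( num ) ) $]
Step 11: reduce F->num. Stack=[T * ( T * F] ptr=6 lookahead=- remaining=[- ( num ) ) $]
Step 12: reduce T->T * F. Stack=[T * ( T] ptr=6 lookahead=- remaining=[- ( num ) ) $]
Step 13: reduce E->T. Stack=[T * ( E] ptr=6 lookahead=- remaining=[- ( num ) ) $]
Step 14: shift -. Stack=[T * ( E -] ptr=7 lookahead=( remaining=[( num ) ) $]
Step 15: shift (. Stack=[T * ( E - (] ptr=8 lookahead=num remaining=[num ) ) $]
Step 16: shift num. Stack=[T * ( E - ( num] ptr=9 lookahead=) remaining=[) ) $]
Step 17: reduce F->num. Stack=[T * ( E - ( F] ptr=9 lookahead=) remaining=[) ) $]
Step 18: reduce T->F. Stack=[T * ( E - ( T] ptr=9 lookahead=) remaining=[) ) $]
Step 19: reduce E->T. Stack=[T * ( E - ( E] ptr=9 lookahead=) remaining=[) ) $]
Step 20: shift ). Stack=[T * ( E - ( E )] ptr=10 lookahead=) remaining=[) $]
Step 21: reduce F->( E ). Stack=[T * ( E - F] ptr=10 lookahead=) remaining=[) $]
Step 22: reduce T->F. Stack=[T * ( E - T] ptr=10 lookahead=) remaining=[) $]
Step 23: reduce E->E - T. Stack=[T * ( E] ptr=10 lookahead=) remaining=[) $]
Step 24: shift ). Stack=[T * ( E )] ptr=11 lookahead=$ remaining=[$]
Step 25: reduce F->( E ). Stack=[T * F] ptr=11 lookahead=$ remaining=[$]
Step 26: reduce T->T * F. Stack=[T] ptr=11 lookahead=$ remaining=[$]
Step 27: reduce E->T. Stack=[E] ptr=11 lookahead=$ remaining=[$]
Step 28: accept. Stack=[E] ptr=11 lookahead=$ remaining=[$]

Answer: 6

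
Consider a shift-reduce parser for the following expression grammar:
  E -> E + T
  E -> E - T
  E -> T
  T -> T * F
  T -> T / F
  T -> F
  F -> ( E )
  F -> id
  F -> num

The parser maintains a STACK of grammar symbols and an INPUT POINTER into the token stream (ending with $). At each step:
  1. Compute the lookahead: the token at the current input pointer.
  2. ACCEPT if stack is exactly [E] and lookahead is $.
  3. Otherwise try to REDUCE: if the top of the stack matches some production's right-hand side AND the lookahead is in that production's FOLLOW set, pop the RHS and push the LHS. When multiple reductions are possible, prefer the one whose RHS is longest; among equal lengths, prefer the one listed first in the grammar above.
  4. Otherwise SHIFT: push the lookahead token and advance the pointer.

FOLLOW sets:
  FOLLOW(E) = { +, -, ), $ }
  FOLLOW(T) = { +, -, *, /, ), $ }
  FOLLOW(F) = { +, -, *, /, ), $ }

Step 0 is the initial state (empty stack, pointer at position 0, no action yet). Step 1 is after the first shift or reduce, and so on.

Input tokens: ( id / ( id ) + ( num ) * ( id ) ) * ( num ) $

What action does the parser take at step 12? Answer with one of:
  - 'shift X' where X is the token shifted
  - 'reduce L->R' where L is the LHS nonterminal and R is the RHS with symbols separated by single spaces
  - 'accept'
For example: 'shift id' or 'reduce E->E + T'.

Answer: reduce F->( E )

Derivation:
Step 1: shift (. Stack=[(] ptr=1 lookahead=id remaining=[id / ( id ) + ( num ) * ( id ) ) * ( num ) $]
Step 2: shift id. Stack=[( id] ptr=2 lookahead=/ remaining=[/ ( id ) + ( num ) * ( id ) ) * ( num ) $]
Step 3: reduce F->id. Stack=[( F] ptr=2 lookahead=/ remaining=[/ ( id ) + ( num ) * ( id ) ) * ( num ) $]
Step 4: reduce T->F. Stack=[( T] ptr=2 lookahead=/ remaining=[/ ( id ) + ( num ) * ( id ) ) * ( num ) $]
Step 5: shift /. Stack=[( T /] ptr=3 lookahead=( remaining=[( id ) + ( num ) * ( id ) ) * ( num ) $]
Step 6: shift (. Stack=[( T / (] ptr=4 lookahead=id remaining=[id ) + ( num ) * ( id ) ) * ( num ) $]
Step 7: shift id. Stack=[( T / ( id] ptr=5 lookahead=) remaining=[) + ( num ) * ( id ) ) * ( num ) $]
Step 8: reduce F->id. Stack=[( T / ( F] ptr=5 lookahead=) remaining=[) + ( num ) * ( id ) ) * ( num ) $]
Step 9: reduce T->F. Stack=[( T / ( T] ptr=5 lookahead=) remaining=[) + ( num ) * ( id ) ) * ( num ) $]
Step 10: reduce E->T. Stack=[( T / ( E] ptr=5 lookahead=) remaining=[) + ( num ) * ( id ) ) * ( num ) $]
Step 11: shift ). Stack=[( T / ( E )] ptr=6 lookahead=+ remaining=[+ ( num ) * ( id ) ) * ( num ) $]
Step 12: reduce F->( E ). Stack=[( T / F] ptr=6 lookahead=+ remaining=[+ ( num ) * ( id ) ) * ( num ) $]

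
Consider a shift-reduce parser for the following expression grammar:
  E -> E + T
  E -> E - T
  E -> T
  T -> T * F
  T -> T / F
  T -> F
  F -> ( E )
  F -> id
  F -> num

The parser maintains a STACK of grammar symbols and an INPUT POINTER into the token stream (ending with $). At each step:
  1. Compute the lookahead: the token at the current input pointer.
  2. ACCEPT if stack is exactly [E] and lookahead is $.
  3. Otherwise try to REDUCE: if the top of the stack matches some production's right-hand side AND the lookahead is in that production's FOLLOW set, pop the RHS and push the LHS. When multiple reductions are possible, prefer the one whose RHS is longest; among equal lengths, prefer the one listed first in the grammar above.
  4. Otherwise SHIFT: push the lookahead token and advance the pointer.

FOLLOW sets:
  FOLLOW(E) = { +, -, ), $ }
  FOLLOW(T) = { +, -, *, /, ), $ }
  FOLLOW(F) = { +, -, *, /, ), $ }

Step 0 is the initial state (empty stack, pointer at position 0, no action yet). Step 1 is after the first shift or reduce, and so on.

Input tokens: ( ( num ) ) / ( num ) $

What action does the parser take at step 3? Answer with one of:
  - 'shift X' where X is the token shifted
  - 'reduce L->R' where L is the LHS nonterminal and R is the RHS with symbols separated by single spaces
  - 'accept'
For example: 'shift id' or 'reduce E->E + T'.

Step 1: shift (. Stack=[(] ptr=1 lookahead=( remaining=[( num ) ) / ( num ) $]
Step 2: shift (. Stack=[( (] ptr=2 lookahead=num remaining=[num ) ) / ( num ) $]
Step 3: shift num. Stack=[( ( num] ptr=3 lookahead=) remaining=[) ) / ( num ) $]

Answer: shift num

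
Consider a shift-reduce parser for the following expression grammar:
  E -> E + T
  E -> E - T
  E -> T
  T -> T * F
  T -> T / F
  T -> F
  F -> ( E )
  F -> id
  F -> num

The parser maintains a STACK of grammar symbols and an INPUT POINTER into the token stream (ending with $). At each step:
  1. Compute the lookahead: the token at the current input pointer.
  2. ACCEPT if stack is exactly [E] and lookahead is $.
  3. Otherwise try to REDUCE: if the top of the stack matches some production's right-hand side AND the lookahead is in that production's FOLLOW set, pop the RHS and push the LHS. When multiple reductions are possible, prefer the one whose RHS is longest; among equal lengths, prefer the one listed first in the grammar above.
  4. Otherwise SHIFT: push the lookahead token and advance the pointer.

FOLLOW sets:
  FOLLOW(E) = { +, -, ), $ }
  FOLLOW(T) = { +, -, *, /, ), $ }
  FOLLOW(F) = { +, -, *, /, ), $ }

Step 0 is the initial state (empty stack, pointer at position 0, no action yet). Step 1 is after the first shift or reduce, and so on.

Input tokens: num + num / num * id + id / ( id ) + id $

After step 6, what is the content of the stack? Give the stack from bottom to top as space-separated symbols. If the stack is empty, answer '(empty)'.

Answer: E + num

Derivation:
Step 1: shift num. Stack=[num] ptr=1 lookahead=+ remaining=[+ num / num * id + id / ( id ) + id $]
Step 2: reduce F->num. Stack=[F] ptr=1 lookahead=+ remaining=[+ num / num * id + id / ( id ) + id $]
Step 3: reduce T->F. Stack=[T] ptr=1 lookahead=+ remaining=[+ num / num * id + id / ( id ) + id $]
Step 4: reduce E->T. Stack=[E] ptr=1 lookahead=+ remaining=[+ num / num * id + id / ( id ) + id $]
Step 5: shift +. Stack=[E +] ptr=2 lookahead=num remaining=[num / num * id + id / ( id ) + id $]
Step 6: shift num. Stack=[E + num] ptr=3 lookahead=/ remaining=[/ num * id + id / ( id ) + id $]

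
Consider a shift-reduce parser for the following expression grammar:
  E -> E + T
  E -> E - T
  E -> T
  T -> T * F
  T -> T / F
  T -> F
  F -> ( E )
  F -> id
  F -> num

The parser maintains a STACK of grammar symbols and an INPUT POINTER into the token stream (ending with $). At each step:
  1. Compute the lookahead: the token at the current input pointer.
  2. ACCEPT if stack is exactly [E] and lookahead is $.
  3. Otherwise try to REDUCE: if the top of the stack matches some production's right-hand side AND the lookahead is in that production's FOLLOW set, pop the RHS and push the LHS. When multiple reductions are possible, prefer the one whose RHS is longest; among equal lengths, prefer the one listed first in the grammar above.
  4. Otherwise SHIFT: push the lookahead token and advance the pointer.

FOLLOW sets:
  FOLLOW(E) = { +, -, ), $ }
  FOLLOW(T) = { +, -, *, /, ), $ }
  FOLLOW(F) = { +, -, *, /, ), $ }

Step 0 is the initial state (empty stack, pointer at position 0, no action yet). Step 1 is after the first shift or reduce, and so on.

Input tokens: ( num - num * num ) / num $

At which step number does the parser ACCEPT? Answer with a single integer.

Step 1: shift (. Stack=[(] ptr=1 lookahead=num remaining=[num - num * num ) / num $]
Step 2: shift num. Stack=[( num] ptr=2 lookahead=- remaining=[- num * num ) / num $]
Step 3: reduce F->num. Stack=[( F] ptr=2 lookahead=- remaining=[- num * num ) / num $]
Step 4: reduce T->F. Stack=[( T] ptr=2 lookahead=- remaining=[- num * num ) / num $]
Step 5: reduce E->T. Stack=[( E] ptr=2 lookahead=- remaining=[- num * num ) / num $]
Step 6: shift -. Stack=[( E -] ptr=3 lookahead=num remaining=[num * num ) / num $]
Step 7: shift num. Stack=[( E - num] ptr=4 lookahead=* remaining=[* num ) / num $]
Step 8: reduce F->num. Stack=[( E - F] ptr=4 lookahead=* remaining=[* num ) / num $]
Step 9: reduce T->F. Stack=[( E - T] ptr=4 lookahead=* remaining=[* num ) / num $]
Step 10: shift *. Stack=[( E - T *] ptr=5 lookahead=num remaining=[num ) / num $]
Step 11: shift num. Stack=[( E - T * num] ptr=6 lookahead=) remaining=[) / num $]
Step 12: reduce F->num. Stack=[( E - T * F] ptr=6 lookahead=) remaining=[) / num $]
Step 13: reduce T->T * F. Stack=[( E - T] ptr=6 lookahead=) remaining=[) / num $]
Step 14: reduce E->E - T. Stack=[( E] ptr=6 lookahead=) remaining=[) / num $]
Step 15: shift ). Stack=[( E )] ptr=7 lookahead=/ remaining=[/ num $]
Step 16: reduce F->( E ). Stack=[F] ptr=7 lookahead=/ remaining=[/ num $]
Step 17: reduce T->F. Stack=[T] ptr=7 lookahead=/ remaining=[/ num $]
Step 18: shift /. Stack=[T /] ptr=8 lookahead=num remaining=[num $]
Step 19: shift num. Stack=[T / num] ptr=9 lookahead=$ remaining=[$]
Step 20: reduce F->num. Stack=[T / F] ptr=9 lookahead=$ remaining=[$]
Step 21: reduce T->T / F. Stack=[T] ptr=9 lookahead=$ remaining=[$]
Step 22: reduce E->T. Stack=[E] ptr=9 lookahead=$ remaining=[$]
Step 23: accept. Stack=[E] ptr=9 lookahead=$ remaining=[$]

Answer: 23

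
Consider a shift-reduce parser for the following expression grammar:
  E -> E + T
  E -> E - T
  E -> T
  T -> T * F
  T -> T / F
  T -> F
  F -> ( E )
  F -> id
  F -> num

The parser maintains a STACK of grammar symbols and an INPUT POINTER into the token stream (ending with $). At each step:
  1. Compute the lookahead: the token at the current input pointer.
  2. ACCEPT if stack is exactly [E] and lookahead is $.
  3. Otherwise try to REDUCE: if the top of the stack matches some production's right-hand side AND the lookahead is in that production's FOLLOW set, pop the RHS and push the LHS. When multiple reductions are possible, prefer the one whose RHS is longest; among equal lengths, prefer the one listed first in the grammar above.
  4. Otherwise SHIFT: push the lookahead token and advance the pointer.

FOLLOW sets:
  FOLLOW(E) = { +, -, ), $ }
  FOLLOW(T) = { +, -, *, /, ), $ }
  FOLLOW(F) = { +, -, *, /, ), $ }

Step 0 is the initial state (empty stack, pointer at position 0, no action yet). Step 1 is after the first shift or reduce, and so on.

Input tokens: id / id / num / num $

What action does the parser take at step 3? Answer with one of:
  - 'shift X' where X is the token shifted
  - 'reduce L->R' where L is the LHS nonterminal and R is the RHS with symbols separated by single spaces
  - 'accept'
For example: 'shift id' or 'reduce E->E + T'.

Answer: reduce T->F

Derivation:
Step 1: shift id. Stack=[id] ptr=1 lookahead=/ remaining=[/ id / num / num $]
Step 2: reduce F->id. Stack=[F] ptr=1 lookahead=/ remaining=[/ id / num / num $]
Step 3: reduce T->F. Stack=[T] ptr=1 lookahead=/ remaining=[/ id / num / num $]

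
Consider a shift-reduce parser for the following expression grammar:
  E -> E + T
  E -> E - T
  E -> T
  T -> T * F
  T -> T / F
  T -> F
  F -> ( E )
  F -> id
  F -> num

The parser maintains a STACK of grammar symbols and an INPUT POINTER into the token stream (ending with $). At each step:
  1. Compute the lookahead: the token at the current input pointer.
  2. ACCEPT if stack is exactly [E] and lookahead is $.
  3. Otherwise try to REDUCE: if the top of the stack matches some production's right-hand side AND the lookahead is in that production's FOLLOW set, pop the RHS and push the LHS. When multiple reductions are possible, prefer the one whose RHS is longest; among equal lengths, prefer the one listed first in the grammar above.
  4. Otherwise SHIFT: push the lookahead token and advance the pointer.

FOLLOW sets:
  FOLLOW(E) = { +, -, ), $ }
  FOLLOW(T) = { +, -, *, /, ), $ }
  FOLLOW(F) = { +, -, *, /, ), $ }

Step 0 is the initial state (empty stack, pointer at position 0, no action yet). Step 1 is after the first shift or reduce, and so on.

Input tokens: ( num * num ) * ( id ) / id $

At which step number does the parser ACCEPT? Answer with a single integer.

Step 1: shift (. Stack=[(] ptr=1 lookahead=num remaining=[num * num ) * ( id ) / id $]
Step 2: shift num. Stack=[( num] ptr=2 lookahead=* remaining=[* num ) * ( id ) / id $]
Step 3: reduce F->num. Stack=[( F] ptr=2 lookahead=* remaining=[* num ) * ( id ) / id $]
Step 4: reduce T->F. Stack=[( T] ptr=2 lookahead=* remaining=[* num ) * ( id ) / id $]
Step 5: shift *. Stack=[( T *] ptr=3 lookahead=num remaining=[num ) * ( id ) / id $]
Step 6: shift num. Stack=[( T * num] ptr=4 lookahead=) remaining=[) * ( id ) / id $]
Step 7: reduce F->num. Stack=[( T * F] ptr=4 lookahead=) remaining=[) * ( id ) / id $]
Step 8: reduce T->T * F. Stack=[( T] ptr=4 lookahead=) remaining=[) * ( id ) / id $]
Step 9: reduce E->T. Stack=[( E] ptr=4 lookahead=) remaining=[) * ( id ) / id $]
Step 10: shift ). Stack=[( E )] ptr=5 lookahead=* remaining=[* ( id ) / id $]
Step 11: reduce F->( E ). Stack=[F] ptr=5 lookahead=* remaining=[* ( id ) / id $]
Step 12: reduce T->F. Stack=[T] ptr=5 lookahead=* remaining=[* ( id ) / id $]
Step 13: shift *. Stack=[T *] ptr=6 lookahead=( remaining=[( id ) / id $]
Step 14: shift (. Stack=[T * (] ptr=7 lookahead=id remaining=[id ) / id $]
Step 15: shift id. Stack=[T * ( id] ptr=8 lookahead=) remaining=[) / id $]
Step 16: reduce F->id. Stack=[T * ( F] ptr=8 lookahead=) remaining=[) / id $]
Step 17: reduce T->F. Stack=[T * ( T] ptr=8 lookahead=) remaining=[) / id $]
Step 18: reduce E->T. Stack=[T * ( E] ptr=8 lookahead=) remaining=[) / id $]
Step 19: shift ). Stack=[T * ( E )] ptr=9 lookahead=/ remaining=[/ id $]
Step 20: reduce F->( E ). Stack=[T * F] ptr=9 lookahead=/ remaining=[/ id $]
Step 21: reduce T->T * F. Stack=[T] ptr=9 lookahead=/ remaining=[/ id $]
Step 22: shift /. Stack=[T /] ptr=10 lookahead=id remaining=[id $]
Step 23: shift id. Stack=[T / id] ptr=11 lookahead=$ remaining=[$]
Step 24: reduce F->id. Stack=[T / F] ptr=11 lookahead=$ remaining=[$]
Step 25: reduce T->T / F. Stack=[T] ptr=11 lookahead=$ remaining=[$]
Step 26: reduce E->T. Stack=[E] ptr=11 lookahead=$ remaining=[$]
Step 27: accept. Stack=[E] ptr=11 lookahead=$ remaining=[$]

Answer: 27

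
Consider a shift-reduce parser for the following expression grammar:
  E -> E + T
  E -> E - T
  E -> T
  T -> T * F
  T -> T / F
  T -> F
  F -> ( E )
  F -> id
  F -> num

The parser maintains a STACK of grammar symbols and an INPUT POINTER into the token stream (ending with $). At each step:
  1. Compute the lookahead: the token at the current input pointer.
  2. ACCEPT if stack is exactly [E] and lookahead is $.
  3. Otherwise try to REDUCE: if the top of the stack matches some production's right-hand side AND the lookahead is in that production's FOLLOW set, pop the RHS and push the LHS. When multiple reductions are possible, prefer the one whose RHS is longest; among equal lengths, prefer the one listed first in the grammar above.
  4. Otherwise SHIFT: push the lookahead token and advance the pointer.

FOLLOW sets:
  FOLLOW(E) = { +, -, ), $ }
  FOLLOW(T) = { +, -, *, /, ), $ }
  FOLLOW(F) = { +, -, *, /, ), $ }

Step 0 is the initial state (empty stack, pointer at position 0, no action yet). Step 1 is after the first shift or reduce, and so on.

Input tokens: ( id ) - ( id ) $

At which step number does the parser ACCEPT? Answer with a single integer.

Answer: 20

Derivation:
Step 1: shift (. Stack=[(] ptr=1 lookahead=id remaining=[id ) - ( id ) $]
Step 2: shift id. Stack=[( id] ptr=2 lookahead=) remaining=[) - ( id ) $]
Step 3: reduce F->id. Stack=[( F] ptr=2 lookahead=) remaining=[) - ( id ) $]
Step 4: reduce T->F. Stack=[( T] ptr=2 lookahead=) remaining=[) - ( id ) $]
Step 5: reduce E->T. Stack=[( E] ptr=2 lookahead=) remaining=[) - ( id ) $]
Step 6: shift ). Stack=[( E )] ptr=3 lookahead=- remaining=[- ( id ) $]
Step 7: reduce F->( E ). Stack=[F] ptr=3 lookahead=- remaining=[- ( id ) $]
Step 8: reduce T->F. Stack=[T] ptr=3 lookahead=- remaining=[- ( id ) $]
Step 9: reduce E->T. Stack=[E] ptr=3 lookahead=- remaining=[- ( id ) $]
Step 10: shift -. Stack=[E -] ptr=4 lookahead=( remaining=[( id ) $]
Step 11: shift (. Stack=[E - (] ptr=5 lookahead=id remaining=[id ) $]
Step 12: shift id. Stack=[E - ( id] ptr=6 lookahead=) remaining=[) $]
Step 13: reduce F->id. Stack=[E - ( F] ptr=6 lookahead=) remaining=[) $]
Step 14: reduce T->F. Stack=[E - ( T] ptr=6 lookahead=) remaining=[) $]
Step 15: reduce E->T. Stack=[E - ( E] ptr=6 lookahead=) remaining=[) $]
Step 16: shift ). Stack=[E - ( E )] ptr=7 lookahead=$ remaining=[$]
Step 17: reduce F->( E ). Stack=[E - F] ptr=7 lookahead=$ remaining=[$]
Step 18: reduce T->F. Stack=[E - T] ptr=7 lookahead=$ remaining=[$]
Step 19: reduce E->E - T. Stack=[E] ptr=7 lookahead=$ remaining=[$]
Step 20: accept. Stack=[E] ptr=7 lookahead=$ remaining=[$]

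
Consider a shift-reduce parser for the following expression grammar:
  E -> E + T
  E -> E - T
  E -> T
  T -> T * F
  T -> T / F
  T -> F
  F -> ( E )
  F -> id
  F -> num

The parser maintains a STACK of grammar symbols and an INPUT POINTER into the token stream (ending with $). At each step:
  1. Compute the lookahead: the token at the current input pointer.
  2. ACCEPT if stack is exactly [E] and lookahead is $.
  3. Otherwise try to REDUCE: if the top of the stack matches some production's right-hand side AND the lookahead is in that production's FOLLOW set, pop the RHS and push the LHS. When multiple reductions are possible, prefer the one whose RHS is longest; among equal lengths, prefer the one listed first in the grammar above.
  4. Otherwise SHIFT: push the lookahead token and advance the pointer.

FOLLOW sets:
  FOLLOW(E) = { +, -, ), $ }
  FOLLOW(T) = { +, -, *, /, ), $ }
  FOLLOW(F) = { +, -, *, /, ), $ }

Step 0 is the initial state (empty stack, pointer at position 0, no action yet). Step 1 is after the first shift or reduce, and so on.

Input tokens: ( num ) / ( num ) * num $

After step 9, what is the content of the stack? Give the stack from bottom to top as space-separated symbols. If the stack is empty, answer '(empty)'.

Step 1: shift (. Stack=[(] ptr=1 lookahead=num remaining=[num ) / ( num ) * num $]
Step 2: shift num. Stack=[( num] ptr=2 lookahead=) remaining=[) / ( num ) * num $]
Step 3: reduce F->num. Stack=[( F] ptr=2 lookahead=) remaining=[) / ( num ) * num $]
Step 4: reduce T->F. Stack=[( T] ptr=2 lookahead=) remaining=[) / ( num ) * num $]
Step 5: reduce E->T. Stack=[( E] ptr=2 lookahead=) remaining=[) / ( num ) * num $]
Step 6: shift ). Stack=[( E )] ptr=3 lookahead=/ remaining=[/ ( num ) * num $]
Step 7: reduce F->( E ). Stack=[F] ptr=3 lookahead=/ remaining=[/ ( num ) * num $]
Step 8: reduce T->F. Stack=[T] ptr=3 lookahead=/ remaining=[/ ( num ) * num $]
Step 9: shift /. Stack=[T /] ptr=4 lookahead=( remaining=[( num ) * num $]

Answer: T /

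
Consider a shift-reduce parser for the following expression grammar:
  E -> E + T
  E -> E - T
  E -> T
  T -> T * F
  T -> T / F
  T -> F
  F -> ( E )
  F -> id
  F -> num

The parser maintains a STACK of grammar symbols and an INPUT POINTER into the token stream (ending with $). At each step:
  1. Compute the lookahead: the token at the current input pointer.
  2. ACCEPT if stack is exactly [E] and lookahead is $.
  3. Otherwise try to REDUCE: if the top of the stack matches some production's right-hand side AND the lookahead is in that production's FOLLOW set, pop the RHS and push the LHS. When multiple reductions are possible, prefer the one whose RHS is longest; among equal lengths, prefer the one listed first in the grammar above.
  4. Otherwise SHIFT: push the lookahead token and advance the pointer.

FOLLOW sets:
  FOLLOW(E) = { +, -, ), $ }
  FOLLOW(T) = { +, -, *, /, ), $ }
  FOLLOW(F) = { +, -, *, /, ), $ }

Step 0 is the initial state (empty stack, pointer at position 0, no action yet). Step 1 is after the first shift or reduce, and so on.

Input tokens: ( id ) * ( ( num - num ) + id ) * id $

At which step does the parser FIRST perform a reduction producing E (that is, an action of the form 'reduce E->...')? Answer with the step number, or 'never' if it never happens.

Answer: 5

Derivation:
Step 1: shift (. Stack=[(] ptr=1 lookahead=id remaining=[id ) * ( ( num - num ) + id ) * id $]
Step 2: shift id. Stack=[( id] ptr=2 lookahead=) remaining=[) * ( ( num - num ) + id ) * id $]
Step 3: reduce F->id. Stack=[( F] ptr=2 lookahead=) remaining=[) * ( ( num - num ) + id ) * id $]
Step 4: reduce T->F. Stack=[( T] ptr=2 lookahead=) remaining=[) * ( ( num - num ) + id ) * id $]
Step 5: reduce E->T. Stack=[( E] ptr=2 lookahead=) remaining=[) * ( ( num - num ) + id ) * id $]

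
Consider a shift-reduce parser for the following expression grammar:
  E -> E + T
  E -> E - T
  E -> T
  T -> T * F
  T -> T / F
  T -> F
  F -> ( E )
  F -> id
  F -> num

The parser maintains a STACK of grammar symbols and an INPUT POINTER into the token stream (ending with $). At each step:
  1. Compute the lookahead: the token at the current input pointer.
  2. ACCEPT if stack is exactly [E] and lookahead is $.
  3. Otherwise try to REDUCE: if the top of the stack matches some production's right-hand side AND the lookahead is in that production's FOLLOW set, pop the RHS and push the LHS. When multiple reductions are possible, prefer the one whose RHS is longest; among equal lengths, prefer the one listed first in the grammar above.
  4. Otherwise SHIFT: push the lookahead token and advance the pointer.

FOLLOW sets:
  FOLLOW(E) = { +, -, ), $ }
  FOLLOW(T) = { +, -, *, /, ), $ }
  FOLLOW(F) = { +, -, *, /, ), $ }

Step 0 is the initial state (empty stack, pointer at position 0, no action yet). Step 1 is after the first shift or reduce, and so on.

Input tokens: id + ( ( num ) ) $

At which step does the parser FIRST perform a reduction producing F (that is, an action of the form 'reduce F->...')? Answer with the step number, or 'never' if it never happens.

Answer: 2

Derivation:
Step 1: shift id. Stack=[id] ptr=1 lookahead=+ remaining=[+ ( ( num ) ) $]
Step 2: reduce F->id. Stack=[F] ptr=1 lookahead=+ remaining=[+ ( ( num ) ) $]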